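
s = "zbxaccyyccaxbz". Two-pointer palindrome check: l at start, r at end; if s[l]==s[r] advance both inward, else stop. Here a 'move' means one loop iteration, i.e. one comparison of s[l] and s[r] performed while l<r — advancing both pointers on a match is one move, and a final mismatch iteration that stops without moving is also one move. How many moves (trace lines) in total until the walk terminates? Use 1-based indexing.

[1,14] 'z'=='z' → l++,r--
[2,13] 'b'=='b' → l++,r--
[3,12] 'x'=='x' → l++,r--
[4,11] 'a'=='a' → l++,r--
[5,10] 'c'=='c' → l++,r--
[6,9] 'c'=='c' → l++,r--
[7,8] 'y'=='y' → l++,r--

7 moves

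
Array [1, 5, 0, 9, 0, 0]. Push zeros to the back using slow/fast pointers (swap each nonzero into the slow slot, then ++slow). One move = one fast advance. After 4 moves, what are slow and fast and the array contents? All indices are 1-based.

slow=4, fast=5, a=[1, 5, 9, 0, 0, 0]

slow=1 fast=1: a[fast]=1≠0 swap→a[1]=1, slow++,fast++
slow=2 fast=2: a[fast]=5≠0 swap→a[2]=5, slow++,fast++
slow=3 fast=3: a[fast]=0, fast++
slow=3 fast=4: a[fast]=9≠0 swap→a[3]=9, slow++,fast++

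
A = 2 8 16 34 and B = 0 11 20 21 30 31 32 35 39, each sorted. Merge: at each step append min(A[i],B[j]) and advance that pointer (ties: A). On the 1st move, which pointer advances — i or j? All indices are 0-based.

i=0 j=0: A[i]=2>B[j]=0 take 0, j++

j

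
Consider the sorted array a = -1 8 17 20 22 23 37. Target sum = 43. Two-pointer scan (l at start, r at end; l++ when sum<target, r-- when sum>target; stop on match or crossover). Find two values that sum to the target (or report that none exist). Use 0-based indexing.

(20, 23)

l=0 r=6: -1+37=36 <43, l++
l=1 r=6: 8+37=45 >43, r--
l=1 r=5: 8+23=31 <43, l++
l=2 r=5: 17+23=40 <43, l++
l=3 r=5: 20+23=43, found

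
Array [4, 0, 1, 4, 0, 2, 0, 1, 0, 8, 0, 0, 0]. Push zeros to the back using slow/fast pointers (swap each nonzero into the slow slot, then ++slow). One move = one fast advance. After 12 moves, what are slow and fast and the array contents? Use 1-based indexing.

slow=7, fast=13, a=[4, 1, 4, 2, 1, 8, 0, 0, 0, 0, 0, 0, 0]

(s=1,f=1) a[fast]=4≠0 swap→a[1]=4 → slow++,fast++
(s=2,f=2) a[fast]=0 → fast++
(s=2,f=3) a[fast]=1≠0 swap→a[2]=1 → slow++,fast++
(s=3,f=4) a[fast]=4≠0 swap→a[3]=4 → slow++,fast++
(s=4,f=5) a[fast]=0 → fast++
(s=4,f=6) a[fast]=2≠0 swap→a[4]=2 → slow++,fast++
(s=5,f=7) a[fast]=0 → fast++
(s=5,f=8) a[fast]=1≠0 swap→a[5]=1 → slow++,fast++
(s=6,f=9) a[fast]=0 → fast++
(s=6,f=10) a[fast]=8≠0 swap→a[6]=8 → slow++,fast++
(s=7,f=11) a[fast]=0 → fast++
(s=7,f=12) a[fast]=0 → fast++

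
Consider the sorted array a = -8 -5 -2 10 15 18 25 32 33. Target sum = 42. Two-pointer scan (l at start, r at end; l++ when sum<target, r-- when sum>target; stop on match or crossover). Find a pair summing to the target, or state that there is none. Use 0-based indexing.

(10, 32)

[0,8] -8+33=25 <42 → l++
[1,8] -5+33=28 <42 → l++
[2,8] -2+33=31 <42 → l++
[3,8] 10+33=43 >42 → r--
[3,7] 10+32=42 → found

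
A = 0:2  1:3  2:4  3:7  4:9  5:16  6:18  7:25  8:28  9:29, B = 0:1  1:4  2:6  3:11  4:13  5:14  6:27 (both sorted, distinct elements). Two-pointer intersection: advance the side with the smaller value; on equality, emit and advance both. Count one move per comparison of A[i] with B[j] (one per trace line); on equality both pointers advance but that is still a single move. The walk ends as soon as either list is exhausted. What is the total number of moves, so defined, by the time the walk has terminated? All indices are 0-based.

i=0 j=0: 2>1, j++
i=0 j=1: 2<4, i++
i=1 j=1: 3<4, i++
i=2 j=1: 4==4 emit, i++,j++
i=3 j=2: 7>6, j++
i=3 j=3: 7<11, i++
i=4 j=3: 9<11, i++
i=5 j=3: 16>11, j++
i=5 j=4: 16>13, j++
i=5 j=5: 16>14, j++
i=5 j=6: 16<27, i++
i=6 j=6: 18<27, i++
i=7 j=6: 25<27, i++
i=8 j=6: 28>27, j++

14 moves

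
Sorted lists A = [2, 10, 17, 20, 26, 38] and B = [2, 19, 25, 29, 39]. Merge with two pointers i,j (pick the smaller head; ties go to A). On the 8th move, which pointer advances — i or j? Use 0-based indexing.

i=0 j=0: A[i]=2<=B[j]=2 take 2, i++
i=1 j=0: A[i]=10>B[j]=2 take 2, j++
i=1 j=1: A[i]=10<=B[j]=19 take 10, i++
i=2 j=1: A[i]=17<=B[j]=19 take 17, i++
i=3 j=1: A[i]=20>B[j]=19 take 19, j++
i=3 j=2: A[i]=20<=B[j]=25 take 20, i++
i=4 j=2: A[i]=26>B[j]=25 take 25, j++
i=4 j=3: A[i]=26<=B[j]=29 take 26, i++

i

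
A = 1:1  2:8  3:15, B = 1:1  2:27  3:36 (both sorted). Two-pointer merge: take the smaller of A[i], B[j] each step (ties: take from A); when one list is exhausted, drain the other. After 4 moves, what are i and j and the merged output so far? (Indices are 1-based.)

i=4, j=2, merged so far=[1, 1, 8, 15]

i=1 j=1: A[i]=1<=B[j]=1 take 1, i++
i=2 j=1: A[i]=8>B[j]=1 take 1, j++
i=2 j=2: A[i]=8<=B[j]=27 take 8, i++
i=3 j=2: A[i]=15<=B[j]=27 take 15, i++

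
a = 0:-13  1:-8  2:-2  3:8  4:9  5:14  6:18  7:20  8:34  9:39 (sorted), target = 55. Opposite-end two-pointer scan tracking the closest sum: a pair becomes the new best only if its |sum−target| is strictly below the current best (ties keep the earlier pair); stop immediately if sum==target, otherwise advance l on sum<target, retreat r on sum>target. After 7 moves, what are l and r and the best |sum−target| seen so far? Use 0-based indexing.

l=6, r=8, best |Δ|=2

[0,9] -13+39=26 d=29 * → l++
[1,9] -8+39=31 d=24 * → l++
[2,9] -2+39=37 d=18 * → l++
[3,9] 8+39=47 d=8 * → l++
[4,9] 9+39=48 d=7 * → l++
[5,9] 14+39=53 d=2 * → l++
[6,9] 18+39=57 d=2 → r--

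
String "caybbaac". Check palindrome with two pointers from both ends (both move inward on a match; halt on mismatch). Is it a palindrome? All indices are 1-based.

not a palindrome (mismatch at 3,6)

[1,8] 'c'=='c' → l++,r--
[2,7] 'a'=='a' → l++,r--
[3,6] 'y'!='a' → stop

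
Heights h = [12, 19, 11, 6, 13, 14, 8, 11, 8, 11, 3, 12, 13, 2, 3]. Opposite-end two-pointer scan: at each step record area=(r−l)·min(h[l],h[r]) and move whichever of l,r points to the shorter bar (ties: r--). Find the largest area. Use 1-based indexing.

l=1 r=15: min(12,3)*14=42 best=42 *, r--
l=1 r=14: min(12,2)*13=26 best=42, r--
l=1 r=13: min(12,13)*12=144 best=144 *, l++
l=2 r=13: min(19,13)*11=143 best=144, r--
l=2 r=12: min(19,12)*10=120 best=144, r--
l=2 r=11: min(19,3)*9=27 best=144, r--
l=2 r=10: min(19,11)*8=88 best=144, r--
l=2 r=9: min(19,8)*7=56 best=144, r--
l=2 r=8: min(19,11)*6=66 best=144, r--
l=2 r=7: min(19,8)*5=40 best=144, r--
l=2 r=6: min(19,14)*4=56 best=144, r--
l=2 r=5: min(19,13)*3=39 best=144, r--
l=2 r=4: min(19,6)*2=12 best=144, r--
l=2 r=3: min(19,11)*1=11 best=144, r--

max area = 144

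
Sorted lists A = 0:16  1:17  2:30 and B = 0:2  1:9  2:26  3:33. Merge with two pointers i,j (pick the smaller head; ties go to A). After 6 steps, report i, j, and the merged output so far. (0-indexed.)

i=3, j=3, merged so far=[2, 9, 16, 17, 26, 30]

[i=0,j=0] A[i]=16>B[j]=2 take 2 → j++
[i=0,j=1] A[i]=16>B[j]=9 take 9 → j++
[i=0,j=2] A[i]=16<=B[j]=26 take 16 → i++
[i=1,j=2] A[i]=17<=B[j]=26 take 17 → i++
[i=2,j=2] A[i]=30>B[j]=26 take 26 → j++
[i=2,j=3] A[i]=30<=B[j]=33 take 30 → i++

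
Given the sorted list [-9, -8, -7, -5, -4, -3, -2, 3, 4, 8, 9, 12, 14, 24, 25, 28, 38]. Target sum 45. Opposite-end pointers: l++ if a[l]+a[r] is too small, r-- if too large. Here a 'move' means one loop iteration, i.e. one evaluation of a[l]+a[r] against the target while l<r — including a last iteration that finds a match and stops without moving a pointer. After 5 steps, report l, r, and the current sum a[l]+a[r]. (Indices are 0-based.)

l=5, r=16, sum=35

l=0 r=16: -9+38=29 <45, l++
l=1 r=16: -8+38=30 <45, l++
l=2 r=16: -7+38=31 <45, l++
l=3 r=16: -5+38=33 <45, l++
l=4 r=16: -4+38=34 <45, l++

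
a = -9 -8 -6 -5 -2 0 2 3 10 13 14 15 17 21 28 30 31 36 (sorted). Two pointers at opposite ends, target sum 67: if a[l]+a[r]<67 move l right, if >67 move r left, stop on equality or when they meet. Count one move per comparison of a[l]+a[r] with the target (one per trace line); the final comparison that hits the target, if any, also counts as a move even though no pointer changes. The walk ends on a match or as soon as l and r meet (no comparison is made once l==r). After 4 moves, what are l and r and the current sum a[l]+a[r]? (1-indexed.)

l=5, r=18, sum=34

[1,18] -9+36=27 <67 → l++
[2,18] -8+36=28 <67 → l++
[3,18] -6+36=30 <67 → l++
[4,18] -5+36=31 <67 → l++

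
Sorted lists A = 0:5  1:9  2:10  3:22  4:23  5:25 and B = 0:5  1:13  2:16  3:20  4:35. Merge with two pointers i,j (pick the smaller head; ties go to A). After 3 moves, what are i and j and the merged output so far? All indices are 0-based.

i=2, j=1, merged so far=[5, 5, 9]

[i=0,j=0] A[i]=5<=B[j]=5 take 5 → i++
[i=1,j=0] A[i]=9>B[j]=5 take 5 → j++
[i=1,j=1] A[i]=9<=B[j]=13 take 9 → i++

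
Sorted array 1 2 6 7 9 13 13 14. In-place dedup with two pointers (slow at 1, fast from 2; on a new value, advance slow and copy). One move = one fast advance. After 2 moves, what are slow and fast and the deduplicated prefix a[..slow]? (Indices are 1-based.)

slow=3, fast=4, prefix=[1, 2, 6]

slow=1 fast=2: a[fast]=2≠a[slow]=1 write a[2]=2, slow++,fast++
slow=2 fast=3: a[fast]=6≠a[slow]=2 write a[3]=6, slow++,fast++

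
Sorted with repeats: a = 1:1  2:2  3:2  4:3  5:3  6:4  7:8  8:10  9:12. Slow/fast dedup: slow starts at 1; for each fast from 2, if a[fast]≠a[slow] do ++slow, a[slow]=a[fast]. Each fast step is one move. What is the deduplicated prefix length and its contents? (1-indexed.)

length 7; prefix = [1, 2, 3, 4, 8, 10, 12]

(s=1,f=2) a[fast]=2≠a[slow]=1 write a[2]=2 → slow++,fast++
(s=2,f=3) a[fast]=2=a[slow] dup → fast++
(s=2,f=4) a[fast]=3≠a[slow]=2 write a[3]=3 → slow++,fast++
(s=3,f=5) a[fast]=3=a[slow] dup → fast++
(s=3,f=6) a[fast]=4≠a[slow]=3 write a[4]=4 → slow++,fast++
(s=4,f=7) a[fast]=8≠a[slow]=4 write a[5]=8 → slow++,fast++
(s=5,f=8) a[fast]=10≠a[slow]=8 write a[6]=10 → slow++,fast++
(s=6,f=9) a[fast]=12≠a[slow]=10 write a[7]=12 → slow++,fast++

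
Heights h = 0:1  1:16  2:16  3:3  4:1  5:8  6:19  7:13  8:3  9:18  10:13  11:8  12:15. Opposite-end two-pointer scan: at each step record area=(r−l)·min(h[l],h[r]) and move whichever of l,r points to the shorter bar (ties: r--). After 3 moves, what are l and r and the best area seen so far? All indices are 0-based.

l=0 r=12: min(1,15)*12=12 best=12 *, l++
l=1 r=12: min(16,15)*11=165 best=165 *, r--
l=1 r=11: min(16,8)*10=80 best=165, r--

l=1, r=10, best area=165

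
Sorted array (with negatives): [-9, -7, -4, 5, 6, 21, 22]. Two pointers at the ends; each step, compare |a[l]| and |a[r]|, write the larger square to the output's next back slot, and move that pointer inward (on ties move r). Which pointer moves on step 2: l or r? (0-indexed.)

r

[0,6] |-9|<=|22| out[6]=484 → r--
[0,5] |-9|<=|21| out[5]=441 → r--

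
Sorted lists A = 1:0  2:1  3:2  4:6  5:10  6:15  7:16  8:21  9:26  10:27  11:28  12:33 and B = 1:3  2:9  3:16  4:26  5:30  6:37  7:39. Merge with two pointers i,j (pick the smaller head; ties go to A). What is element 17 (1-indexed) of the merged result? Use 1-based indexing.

merged[17] = 33

[i=1,j=1] A[i]=0<=B[j]=3 take 0 → i++
[i=2,j=1] A[i]=1<=B[j]=3 take 1 → i++
[i=3,j=1] A[i]=2<=B[j]=3 take 2 → i++
[i=4,j=1] A[i]=6>B[j]=3 take 3 → j++
[i=4,j=2] A[i]=6<=B[j]=9 take 6 → i++
[i=5,j=2] A[i]=10>B[j]=9 take 9 → j++
[i=5,j=3] A[i]=10<=B[j]=16 take 10 → i++
[i=6,j=3] A[i]=15<=B[j]=16 take 15 → i++
[i=7,j=3] A[i]=16<=B[j]=16 take 16 → i++
[i=8,j=3] A[i]=21>B[j]=16 take 16 → j++
[i=8,j=4] A[i]=21<=B[j]=26 take 21 → i++
[i=9,j=4] A[i]=26<=B[j]=26 take 26 → i++
[i=10,j=4] A[i]=27>B[j]=26 take 26 → j++
[i=10,j=5] A[i]=27<=B[j]=30 take 27 → i++
[i=11,j=5] A[i]=28<=B[j]=30 take 28 → i++
[i=12,j=5] A[i]=33>B[j]=30 take 30 → j++
[i=12,j=6] A[i]=33<=B[j]=37 take 33 → i++
[i=13,j=6] A done, take B[j]=37 → j++
[i=13,j=7] A done, take B[j]=39 → j++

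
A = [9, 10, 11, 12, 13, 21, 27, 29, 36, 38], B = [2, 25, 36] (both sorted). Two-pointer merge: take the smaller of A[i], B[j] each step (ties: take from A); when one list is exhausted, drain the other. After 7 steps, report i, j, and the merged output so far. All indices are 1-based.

i=1 j=1: A[i]=9>B[j]=2 take 2, j++
i=1 j=2: A[i]=9<=B[j]=25 take 9, i++
i=2 j=2: A[i]=10<=B[j]=25 take 10, i++
i=3 j=2: A[i]=11<=B[j]=25 take 11, i++
i=4 j=2: A[i]=12<=B[j]=25 take 12, i++
i=5 j=2: A[i]=13<=B[j]=25 take 13, i++
i=6 j=2: A[i]=21<=B[j]=25 take 21, i++

i=7, j=2, merged so far=[2, 9, 10, 11, 12, 13, 21]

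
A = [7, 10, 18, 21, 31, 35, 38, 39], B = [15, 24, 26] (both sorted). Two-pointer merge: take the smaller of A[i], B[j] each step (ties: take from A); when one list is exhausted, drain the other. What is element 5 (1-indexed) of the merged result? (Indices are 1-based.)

merged[5] = 21

[i=1,j=1] A[i]=7<=B[j]=15 take 7 → i++
[i=2,j=1] A[i]=10<=B[j]=15 take 10 → i++
[i=3,j=1] A[i]=18>B[j]=15 take 15 → j++
[i=3,j=2] A[i]=18<=B[j]=24 take 18 → i++
[i=4,j=2] A[i]=21<=B[j]=24 take 21 → i++
[i=5,j=2] A[i]=31>B[j]=24 take 24 → j++
[i=5,j=3] A[i]=31>B[j]=26 take 26 → j++
[i=5,j=4] B done, take A[i]=31 → i++
[i=6,j=4] B done, take A[i]=35 → i++
[i=7,j=4] B done, take A[i]=38 → i++
[i=8,j=4] B done, take A[i]=39 → i++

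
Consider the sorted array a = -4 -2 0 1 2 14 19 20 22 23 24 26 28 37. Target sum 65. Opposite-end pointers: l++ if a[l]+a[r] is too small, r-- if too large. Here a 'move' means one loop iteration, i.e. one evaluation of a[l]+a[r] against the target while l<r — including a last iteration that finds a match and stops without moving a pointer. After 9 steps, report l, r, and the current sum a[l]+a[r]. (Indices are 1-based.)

l=10, r=14, sum=60

[1,14] -4+37=33 <65 → l++
[2,14] -2+37=35 <65 → l++
[3,14] 0+37=37 <65 → l++
[4,14] 1+37=38 <65 → l++
[5,14] 2+37=39 <65 → l++
[6,14] 14+37=51 <65 → l++
[7,14] 19+37=56 <65 → l++
[8,14] 20+37=57 <65 → l++
[9,14] 22+37=59 <65 → l++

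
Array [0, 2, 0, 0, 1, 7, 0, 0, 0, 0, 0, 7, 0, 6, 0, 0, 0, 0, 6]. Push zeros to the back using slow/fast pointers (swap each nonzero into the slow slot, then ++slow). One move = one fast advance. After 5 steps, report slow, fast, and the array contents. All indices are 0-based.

slow=2, fast=5, a=[2, 1, 0, 0, 0, 7, 0, 0, 0, 0, 0, 7, 0, 6, 0, 0, 0, 0, 6]

slow=0 fast=0: a[fast]=0, fast++
slow=0 fast=1: a[fast]=2≠0 swap→a[0]=2, slow++,fast++
slow=1 fast=2: a[fast]=0, fast++
slow=1 fast=3: a[fast]=0, fast++
slow=1 fast=4: a[fast]=1≠0 swap→a[1]=1, slow++,fast++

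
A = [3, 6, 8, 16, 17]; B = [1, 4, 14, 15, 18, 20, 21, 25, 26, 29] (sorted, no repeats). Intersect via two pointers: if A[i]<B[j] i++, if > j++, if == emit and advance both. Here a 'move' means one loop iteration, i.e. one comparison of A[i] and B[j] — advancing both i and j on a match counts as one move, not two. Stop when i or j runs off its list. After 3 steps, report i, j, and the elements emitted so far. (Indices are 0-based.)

i=1, j=2, emitted=[]

i=0 j=0: 3>1, j++
i=0 j=1: 3<4, i++
i=1 j=1: 6>4, j++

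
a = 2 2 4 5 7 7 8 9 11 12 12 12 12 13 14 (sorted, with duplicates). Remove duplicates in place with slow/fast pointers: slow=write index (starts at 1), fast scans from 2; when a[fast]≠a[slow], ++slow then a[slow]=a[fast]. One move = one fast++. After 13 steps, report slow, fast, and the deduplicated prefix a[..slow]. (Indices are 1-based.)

(s=1,f=2) a[fast]=2=a[slow] dup → fast++
(s=1,f=3) a[fast]=4≠a[slow]=2 write a[2]=4 → slow++,fast++
(s=2,f=4) a[fast]=5≠a[slow]=4 write a[3]=5 → slow++,fast++
(s=3,f=5) a[fast]=7≠a[slow]=5 write a[4]=7 → slow++,fast++
(s=4,f=6) a[fast]=7=a[slow] dup → fast++
(s=4,f=7) a[fast]=8≠a[slow]=7 write a[5]=8 → slow++,fast++
(s=5,f=8) a[fast]=9≠a[slow]=8 write a[6]=9 → slow++,fast++
(s=6,f=9) a[fast]=11≠a[slow]=9 write a[7]=11 → slow++,fast++
(s=7,f=10) a[fast]=12≠a[slow]=11 write a[8]=12 → slow++,fast++
(s=8,f=11) a[fast]=12=a[slow] dup → fast++
(s=8,f=12) a[fast]=12=a[slow] dup → fast++
(s=8,f=13) a[fast]=12=a[slow] dup → fast++
(s=8,f=14) a[fast]=13≠a[slow]=12 write a[9]=13 → slow++,fast++

slow=9, fast=15, prefix=[2, 4, 5, 7, 8, 9, 11, 12, 13]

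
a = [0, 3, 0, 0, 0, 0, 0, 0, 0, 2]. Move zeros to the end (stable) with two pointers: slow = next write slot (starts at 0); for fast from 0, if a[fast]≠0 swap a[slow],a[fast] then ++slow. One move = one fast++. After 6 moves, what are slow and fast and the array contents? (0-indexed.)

slow=1, fast=6, a=[3, 0, 0, 0, 0, 0, 0, 0, 0, 2]

slow=0 fast=0: a[fast]=0, fast++
slow=0 fast=1: a[fast]=3≠0 swap→a[0]=3, slow++,fast++
slow=1 fast=2: a[fast]=0, fast++
slow=1 fast=3: a[fast]=0, fast++
slow=1 fast=4: a[fast]=0, fast++
slow=1 fast=5: a[fast]=0, fast++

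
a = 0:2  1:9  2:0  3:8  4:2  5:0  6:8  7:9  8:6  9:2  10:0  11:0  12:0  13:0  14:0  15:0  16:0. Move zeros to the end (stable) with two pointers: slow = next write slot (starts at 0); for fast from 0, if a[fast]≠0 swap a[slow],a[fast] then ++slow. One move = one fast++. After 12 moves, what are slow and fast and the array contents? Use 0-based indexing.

(s=0,f=0) a[fast]=2≠0 swap→a[0]=2 → slow++,fast++
(s=1,f=1) a[fast]=9≠0 swap→a[1]=9 → slow++,fast++
(s=2,f=2) a[fast]=0 → fast++
(s=2,f=3) a[fast]=8≠0 swap→a[2]=8 → slow++,fast++
(s=3,f=4) a[fast]=2≠0 swap→a[3]=2 → slow++,fast++
(s=4,f=5) a[fast]=0 → fast++
(s=4,f=6) a[fast]=8≠0 swap→a[4]=8 → slow++,fast++
(s=5,f=7) a[fast]=9≠0 swap→a[5]=9 → slow++,fast++
(s=6,f=8) a[fast]=6≠0 swap→a[6]=6 → slow++,fast++
(s=7,f=9) a[fast]=2≠0 swap→a[7]=2 → slow++,fast++
(s=8,f=10) a[fast]=0 → fast++
(s=8,f=11) a[fast]=0 → fast++

slow=8, fast=12, a=[2, 9, 8, 2, 8, 9, 6, 2, 0, 0, 0, 0, 0, 0, 0, 0, 0]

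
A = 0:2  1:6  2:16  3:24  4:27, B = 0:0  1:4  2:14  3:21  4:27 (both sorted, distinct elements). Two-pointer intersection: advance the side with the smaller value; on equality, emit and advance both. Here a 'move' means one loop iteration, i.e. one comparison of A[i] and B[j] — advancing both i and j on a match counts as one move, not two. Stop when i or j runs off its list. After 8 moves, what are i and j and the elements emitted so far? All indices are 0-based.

i=4, j=4, emitted=[]

i=0 j=0: 2>0, j++
i=0 j=1: 2<4, i++
i=1 j=1: 6>4, j++
i=1 j=2: 6<14, i++
i=2 j=2: 16>14, j++
i=2 j=3: 16<21, i++
i=3 j=3: 24>21, j++
i=3 j=4: 24<27, i++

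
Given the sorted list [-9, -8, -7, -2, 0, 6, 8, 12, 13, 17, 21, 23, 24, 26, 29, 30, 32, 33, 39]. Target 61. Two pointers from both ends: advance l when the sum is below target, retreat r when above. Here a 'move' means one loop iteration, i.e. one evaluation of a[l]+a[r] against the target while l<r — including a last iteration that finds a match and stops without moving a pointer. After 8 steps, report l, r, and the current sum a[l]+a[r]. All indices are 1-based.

l=9, r=19, sum=52

[1,19] -9+39=30 <61 → l++
[2,19] -8+39=31 <61 → l++
[3,19] -7+39=32 <61 → l++
[4,19] -2+39=37 <61 → l++
[5,19] 0+39=39 <61 → l++
[6,19] 6+39=45 <61 → l++
[7,19] 8+39=47 <61 → l++
[8,19] 12+39=51 <61 → l++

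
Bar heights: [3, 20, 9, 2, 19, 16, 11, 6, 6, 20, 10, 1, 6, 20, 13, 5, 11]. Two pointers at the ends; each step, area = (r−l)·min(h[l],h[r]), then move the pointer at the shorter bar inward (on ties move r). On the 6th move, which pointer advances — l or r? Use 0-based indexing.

l=0 r=16: min(3,11)*16=48 best=48 *, l++
l=1 r=16: min(20,11)*15=165 best=165 *, r--
l=1 r=15: min(20,5)*14=70 best=165, r--
l=1 r=14: min(20,13)*13=169 best=169 *, r--
l=1 r=13: min(20,20)*12=240 best=240 *, r--
l=1 r=12: min(20,6)*11=66 best=240, r--

r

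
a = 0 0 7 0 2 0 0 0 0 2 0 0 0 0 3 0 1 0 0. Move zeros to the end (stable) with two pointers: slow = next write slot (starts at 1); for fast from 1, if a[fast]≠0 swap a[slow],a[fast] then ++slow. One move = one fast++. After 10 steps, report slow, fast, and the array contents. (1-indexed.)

slow=4, fast=11, a=[7, 2, 2, 0, 0, 0, 0, 0, 0, 0, 0, 0, 0, 0, 3, 0, 1, 0, 0]

(s=1,f=1) a[fast]=0 → fast++
(s=1,f=2) a[fast]=0 → fast++
(s=1,f=3) a[fast]=7≠0 swap→a[1]=7 → slow++,fast++
(s=2,f=4) a[fast]=0 → fast++
(s=2,f=5) a[fast]=2≠0 swap→a[2]=2 → slow++,fast++
(s=3,f=6) a[fast]=0 → fast++
(s=3,f=7) a[fast]=0 → fast++
(s=3,f=8) a[fast]=0 → fast++
(s=3,f=9) a[fast]=0 → fast++
(s=3,f=10) a[fast]=2≠0 swap→a[3]=2 → slow++,fast++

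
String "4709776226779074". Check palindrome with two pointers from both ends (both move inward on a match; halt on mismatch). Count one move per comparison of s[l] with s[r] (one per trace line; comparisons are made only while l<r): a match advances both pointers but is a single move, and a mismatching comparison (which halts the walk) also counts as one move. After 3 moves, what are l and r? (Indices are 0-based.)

[0,15] '4'=='4' → l++,r--
[1,14] '7'=='7' → l++,r--
[2,13] '0'=='0' → l++,r--

l=3, r=12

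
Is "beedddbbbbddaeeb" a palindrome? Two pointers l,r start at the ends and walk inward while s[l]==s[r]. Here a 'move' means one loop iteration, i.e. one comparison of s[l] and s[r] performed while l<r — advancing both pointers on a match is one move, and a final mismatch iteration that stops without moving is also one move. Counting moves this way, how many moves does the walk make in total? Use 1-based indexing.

l=1 r=16: 'b'=='b', l++,r--
l=2 r=15: 'e'=='e', l++,r--
l=3 r=14: 'e'=='e', l++,r--
l=4 r=13: 'd'!='a', stop

4 moves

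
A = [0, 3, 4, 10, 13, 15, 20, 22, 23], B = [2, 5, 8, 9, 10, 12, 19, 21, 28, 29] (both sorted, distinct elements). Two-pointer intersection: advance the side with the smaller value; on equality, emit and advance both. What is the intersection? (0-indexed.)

intersection = [10]

[i=0,j=0] 0<2 → i++
[i=1,j=0] 3>2 → j++
[i=1,j=1] 3<5 → i++
[i=2,j=1] 4<5 → i++
[i=3,j=1] 10>5 → j++
[i=3,j=2] 10>8 → j++
[i=3,j=3] 10>9 → j++
[i=3,j=4] 10==10 emit → i++,j++
[i=4,j=5] 13>12 → j++
[i=4,j=6] 13<19 → i++
[i=5,j=6] 15<19 → i++
[i=6,j=6] 20>19 → j++
[i=6,j=7] 20<21 → i++
[i=7,j=7] 22>21 → j++
[i=7,j=8] 22<28 → i++
[i=8,j=8] 23<28 → i++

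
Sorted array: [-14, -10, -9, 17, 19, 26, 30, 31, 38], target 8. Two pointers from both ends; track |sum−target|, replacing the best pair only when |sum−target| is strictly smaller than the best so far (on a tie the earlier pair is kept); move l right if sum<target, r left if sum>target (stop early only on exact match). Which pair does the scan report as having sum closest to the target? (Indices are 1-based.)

l=1 r=9: -14+38=24 d=16 *, r--
l=1 r=8: -14+31=17 d=9 *, r--
l=1 r=7: -14+30=16 d=8 *, r--
l=1 r=6: -14+26=12 d=4 *, r--
l=1 r=5: -14+19=5 d=3 *, l++
l=2 r=5: -10+19=9 d=1 *, r--
l=2 r=4: -10+17=7 d=1, l++
l=3 r=4: -9+17=8 d=0 *, stop

pair (-9, 17) with sum 8 (|Δ|=0)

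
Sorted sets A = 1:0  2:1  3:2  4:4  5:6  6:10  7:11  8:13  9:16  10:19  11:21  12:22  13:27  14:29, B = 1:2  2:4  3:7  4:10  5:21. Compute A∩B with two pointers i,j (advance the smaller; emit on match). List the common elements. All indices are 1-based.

[i=1,j=1] 0<2 → i++
[i=2,j=1] 1<2 → i++
[i=3,j=1] 2==2 emit → i++,j++
[i=4,j=2] 4==4 emit → i++,j++
[i=5,j=3] 6<7 → i++
[i=6,j=3] 10>7 → j++
[i=6,j=4] 10==10 emit → i++,j++
[i=7,j=5] 11<21 → i++
[i=8,j=5] 13<21 → i++
[i=9,j=5] 16<21 → i++
[i=10,j=5] 19<21 → i++
[i=11,j=5] 21==21 emit → i++,j++

intersection = [2, 4, 10, 21]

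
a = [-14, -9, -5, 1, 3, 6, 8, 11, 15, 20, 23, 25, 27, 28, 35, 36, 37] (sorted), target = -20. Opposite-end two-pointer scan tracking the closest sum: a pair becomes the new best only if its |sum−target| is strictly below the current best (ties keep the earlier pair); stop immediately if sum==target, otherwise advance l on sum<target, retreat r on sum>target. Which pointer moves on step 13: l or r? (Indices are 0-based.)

[0,16] -14+37=23 d=43 * → r--
[0,15] -14+36=22 d=42 * → r--
[0,14] -14+35=21 d=41 * → r--
[0,13] -14+28=14 d=34 * → r--
[0,12] -14+27=13 d=33 * → r--
[0,11] -14+25=11 d=31 * → r--
[0,10] -14+23=9 d=29 * → r--
[0,9] -14+20=6 d=26 * → r--
[0,8] -14+15=1 d=21 * → r--
[0,7] -14+11=-3 d=17 * → r--
[0,6] -14+8=-6 d=14 * → r--
[0,5] -14+6=-8 d=12 * → r--
[0,4] -14+3=-11 d=9 * → r--

r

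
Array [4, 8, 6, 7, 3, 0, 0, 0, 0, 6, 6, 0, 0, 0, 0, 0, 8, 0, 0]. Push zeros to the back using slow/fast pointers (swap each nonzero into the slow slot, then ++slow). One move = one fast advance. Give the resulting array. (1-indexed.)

[4, 8, 6, 7, 3, 6, 6, 8, 0, 0, 0, 0, 0, 0, 0, 0, 0, 0, 0]

slow=1 fast=1: a[fast]=4≠0 swap→a[1]=4, slow++,fast++
slow=2 fast=2: a[fast]=8≠0 swap→a[2]=8, slow++,fast++
slow=3 fast=3: a[fast]=6≠0 swap→a[3]=6, slow++,fast++
slow=4 fast=4: a[fast]=7≠0 swap→a[4]=7, slow++,fast++
slow=5 fast=5: a[fast]=3≠0 swap→a[5]=3, slow++,fast++
slow=6 fast=6: a[fast]=0, fast++
slow=6 fast=7: a[fast]=0, fast++
slow=6 fast=8: a[fast]=0, fast++
slow=6 fast=9: a[fast]=0, fast++
slow=6 fast=10: a[fast]=6≠0 swap→a[6]=6, slow++,fast++
slow=7 fast=11: a[fast]=6≠0 swap→a[7]=6, slow++,fast++
slow=8 fast=12: a[fast]=0, fast++
slow=8 fast=13: a[fast]=0, fast++
slow=8 fast=14: a[fast]=0, fast++
slow=8 fast=15: a[fast]=0, fast++
slow=8 fast=16: a[fast]=0, fast++
slow=8 fast=17: a[fast]=8≠0 swap→a[8]=8, slow++,fast++
slow=9 fast=18: a[fast]=0, fast++
slow=9 fast=19: a[fast]=0, fast++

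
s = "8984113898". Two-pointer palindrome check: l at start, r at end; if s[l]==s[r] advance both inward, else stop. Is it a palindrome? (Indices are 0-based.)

l=0 r=9: '8'=='8', l++,r--
l=1 r=8: '9'=='9', l++,r--
l=2 r=7: '8'=='8', l++,r--
l=3 r=6: '4'!='3', stop

not a palindrome (mismatch at 3,6)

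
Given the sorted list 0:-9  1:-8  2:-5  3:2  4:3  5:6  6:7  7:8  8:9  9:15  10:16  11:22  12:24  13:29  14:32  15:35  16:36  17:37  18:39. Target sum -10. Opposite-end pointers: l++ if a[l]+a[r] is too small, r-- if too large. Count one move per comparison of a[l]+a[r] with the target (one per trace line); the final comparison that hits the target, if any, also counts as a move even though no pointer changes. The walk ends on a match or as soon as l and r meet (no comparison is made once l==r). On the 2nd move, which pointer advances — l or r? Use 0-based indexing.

l=0 r=18: -9+39=30 >-10, r--
l=0 r=17: -9+37=28 >-10, r--

r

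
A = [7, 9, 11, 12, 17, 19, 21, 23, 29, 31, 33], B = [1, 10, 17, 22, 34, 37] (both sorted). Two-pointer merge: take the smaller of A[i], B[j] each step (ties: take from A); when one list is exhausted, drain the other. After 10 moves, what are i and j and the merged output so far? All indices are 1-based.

i=8, j=4, merged so far=[1, 7, 9, 10, 11, 12, 17, 17, 19, 21]

i=1 j=1: A[i]=7>B[j]=1 take 1, j++
i=1 j=2: A[i]=7<=B[j]=10 take 7, i++
i=2 j=2: A[i]=9<=B[j]=10 take 9, i++
i=3 j=2: A[i]=11>B[j]=10 take 10, j++
i=3 j=3: A[i]=11<=B[j]=17 take 11, i++
i=4 j=3: A[i]=12<=B[j]=17 take 12, i++
i=5 j=3: A[i]=17<=B[j]=17 take 17, i++
i=6 j=3: A[i]=19>B[j]=17 take 17, j++
i=6 j=4: A[i]=19<=B[j]=22 take 19, i++
i=7 j=4: A[i]=21<=B[j]=22 take 21, i++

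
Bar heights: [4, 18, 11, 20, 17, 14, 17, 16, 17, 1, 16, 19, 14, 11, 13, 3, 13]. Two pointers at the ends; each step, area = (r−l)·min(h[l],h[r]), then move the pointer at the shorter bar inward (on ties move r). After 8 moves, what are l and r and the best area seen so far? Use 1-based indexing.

l=4, r=12, best area=195

[1,17] min(4,13)*16=64 best=64 * → l++
[2,17] min(18,13)*15=195 best=195 * → r--
[2,16] min(18,3)*14=42 best=195 → r--
[2,15] min(18,13)*13=169 best=195 → r--
[2,14] min(18,11)*12=132 best=195 → r--
[2,13] min(18,14)*11=154 best=195 → r--
[2,12] min(18,19)*10=180 best=195 → l++
[3,12] min(11,19)*9=99 best=195 → l++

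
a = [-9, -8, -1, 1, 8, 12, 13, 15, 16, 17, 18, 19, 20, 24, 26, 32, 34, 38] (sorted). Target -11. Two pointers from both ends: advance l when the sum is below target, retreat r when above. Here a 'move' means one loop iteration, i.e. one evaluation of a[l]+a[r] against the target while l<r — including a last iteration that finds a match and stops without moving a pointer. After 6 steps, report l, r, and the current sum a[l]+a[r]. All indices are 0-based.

l=0, r=11, sum=10

l=0 r=17: -9+38=29 >-11, r--
l=0 r=16: -9+34=25 >-11, r--
l=0 r=15: -9+32=23 >-11, r--
l=0 r=14: -9+26=17 >-11, r--
l=0 r=13: -9+24=15 >-11, r--
l=0 r=12: -9+20=11 >-11, r--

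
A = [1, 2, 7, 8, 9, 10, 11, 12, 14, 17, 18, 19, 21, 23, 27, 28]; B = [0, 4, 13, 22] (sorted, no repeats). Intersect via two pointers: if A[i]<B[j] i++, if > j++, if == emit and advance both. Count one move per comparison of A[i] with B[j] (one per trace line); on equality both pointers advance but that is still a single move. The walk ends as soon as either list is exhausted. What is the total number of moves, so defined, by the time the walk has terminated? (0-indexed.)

17 moves

i=0 j=0: 1>0, j++
i=0 j=1: 1<4, i++
i=1 j=1: 2<4, i++
i=2 j=1: 7>4, j++
i=2 j=2: 7<13, i++
i=3 j=2: 8<13, i++
i=4 j=2: 9<13, i++
i=5 j=2: 10<13, i++
i=6 j=2: 11<13, i++
i=7 j=2: 12<13, i++
i=8 j=2: 14>13, j++
i=8 j=3: 14<22, i++
i=9 j=3: 17<22, i++
i=10 j=3: 18<22, i++
i=11 j=3: 19<22, i++
i=12 j=3: 21<22, i++
i=13 j=3: 23>22, j++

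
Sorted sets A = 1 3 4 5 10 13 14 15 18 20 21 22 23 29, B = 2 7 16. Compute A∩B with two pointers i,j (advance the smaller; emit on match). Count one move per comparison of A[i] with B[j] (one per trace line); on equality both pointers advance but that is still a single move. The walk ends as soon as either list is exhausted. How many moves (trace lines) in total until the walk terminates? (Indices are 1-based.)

11 moves

[i=1,j=1] 1<2 → i++
[i=2,j=1] 3>2 → j++
[i=2,j=2] 3<7 → i++
[i=3,j=2] 4<7 → i++
[i=4,j=2] 5<7 → i++
[i=5,j=2] 10>7 → j++
[i=5,j=3] 10<16 → i++
[i=6,j=3] 13<16 → i++
[i=7,j=3] 14<16 → i++
[i=8,j=3] 15<16 → i++
[i=9,j=3] 18>16 → j++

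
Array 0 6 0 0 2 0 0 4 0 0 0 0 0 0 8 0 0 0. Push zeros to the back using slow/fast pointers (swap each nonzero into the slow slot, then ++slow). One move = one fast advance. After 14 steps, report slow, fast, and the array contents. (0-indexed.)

slow=3, fast=14, a=[6, 2, 4, 0, 0, 0, 0, 0, 0, 0, 0, 0, 0, 0, 8, 0, 0, 0]

(s=0,f=0) a[fast]=0 → fast++
(s=0,f=1) a[fast]=6≠0 swap→a[0]=6 → slow++,fast++
(s=1,f=2) a[fast]=0 → fast++
(s=1,f=3) a[fast]=0 → fast++
(s=1,f=4) a[fast]=2≠0 swap→a[1]=2 → slow++,fast++
(s=2,f=5) a[fast]=0 → fast++
(s=2,f=6) a[fast]=0 → fast++
(s=2,f=7) a[fast]=4≠0 swap→a[2]=4 → slow++,fast++
(s=3,f=8) a[fast]=0 → fast++
(s=3,f=9) a[fast]=0 → fast++
(s=3,f=10) a[fast]=0 → fast++
(s=3,f=11) a[fast]=0 → fast++
(s=3,f=12) a[fast]=0 → fast++
(s=3,f=13) a[fast]=0 → fast++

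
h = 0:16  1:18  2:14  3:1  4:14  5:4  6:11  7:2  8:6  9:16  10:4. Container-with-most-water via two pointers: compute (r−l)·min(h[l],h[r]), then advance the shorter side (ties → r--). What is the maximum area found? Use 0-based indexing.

max area = 144

l=0 r=10: min(16,4)*10=40 best=40 *, r--
l=0 r=9: min(16,16)*9=144 best=144 *, r--
l=0 r=8: min(16,6)*8=48 best=144, r--
l=0 r=7: min(16,2)*7=14 best=144, r--
l=0 r=6: min(16,11)*6=66 best=144, r--
l=0 r=5: min(16,4)*5=20 best=144, r--
l=0 r=4: min(16,14)*4=56 best=144, r--
l=0 r=3: min(16,1)*3=3 best=144, r--
l=0 r=2: min(16,14)*2=28 best=144, r--
l=0 r=1: min(16,18)*1=16 best=144, l++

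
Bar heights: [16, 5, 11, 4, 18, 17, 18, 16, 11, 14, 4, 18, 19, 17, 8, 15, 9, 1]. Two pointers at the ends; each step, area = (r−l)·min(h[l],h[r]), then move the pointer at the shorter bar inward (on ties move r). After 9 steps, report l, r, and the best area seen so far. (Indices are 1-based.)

[1,18] min(16,1)*17=17 best=17 * → r--
[1,17] min(16,9)*16=144 best=144 * → r--
[1,16] min(16,15)*15=225 best=225 * → r--
[1,15] min(16,8)*14=112 best=225 → r--
[1,14] min(16,17)*13=208 best=225 → l++
[2,14] min(5,17)*12=60 best=225 → l++
[3,14] min(11,17)*11=121 best=225 → l++
[4,14] min(4,17)*10=40 best=225 → l++
[5,14] min(18,17)*9=153 best=225 → r--

l=5, r=13, best area=225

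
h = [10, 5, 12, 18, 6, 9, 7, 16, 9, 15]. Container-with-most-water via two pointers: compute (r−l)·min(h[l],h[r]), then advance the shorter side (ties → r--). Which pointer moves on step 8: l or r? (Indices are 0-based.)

r

l=0 r=9: min(10,15)*9=90 best=90 *, l++
l=1 r=9: min(5,15)*8=40 best=90, l++
l=2 r=9: min(12,15)*7=84 best=90, l++
l=3 r=9: min(18,15)*6=90 best=90, r--
l=3 r=8: min(18,9)*5=45 best=90, r--
l=3 r=7: min(18,16)*4=64 best=90, r--
l=3 r=6: min(18,7)*3=21 best=90, r--
l=3 r=5: min(18,9)*2=18 best=90, r--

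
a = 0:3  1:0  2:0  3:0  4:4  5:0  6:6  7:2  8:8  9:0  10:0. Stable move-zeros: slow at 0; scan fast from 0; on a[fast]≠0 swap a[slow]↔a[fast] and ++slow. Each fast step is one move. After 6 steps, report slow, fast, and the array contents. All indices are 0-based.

slow=2, fast=6, a=[3, 4, 0, 0, 0, 0, 6, 2, 8, 0, 0]

slow=0 fast=0: a[fast]=3≠0 swap→a[0]=3, slow++,fast++
slow=1 fast=1: a[fast]=0, fast++
slow=1 fast=2: a[fast]=0, fast++
slow=1 fast=3: a[fast]=0, fast++
slow=1 fast=4: a[fast]=4≠0 swap→a[1]=4, slow++,fast++
slow=2 fast=5: a[fast]=0, fast++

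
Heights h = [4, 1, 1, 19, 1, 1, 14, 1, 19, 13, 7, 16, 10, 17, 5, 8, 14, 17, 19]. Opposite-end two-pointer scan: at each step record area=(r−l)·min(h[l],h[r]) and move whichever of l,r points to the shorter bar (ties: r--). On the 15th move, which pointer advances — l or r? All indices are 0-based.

[0,18] min(4,19)*18=72 best=72 * → l++
[1,18] min(1,19)*17=17 best=72 → l++
[2,18] min(1,19)*16=16 best=72 → l++
[3,18] min(19,19)*15=285 best=285 * → r--
[3,17] min(19,17)*14=238 best=285 → r--
[3,16] min(19,14)*13=182 best=285 → r--
[3,15] min(19,8)*12=96 best=285 → r--
[3,14] min(19,5)*11=55 best=285 → r--
[3,13] min(19,17)*10=170 best=285 → r--
[3,12] min(19,10)*9=90 best=285 → r--
[3,11] min(19,16)*8=128 best=285 → r--
[3,10] min(19,7)*7=49 best=285 → r--
[3,9] min(19,13)*6=78 best=285 → r--
[3,8] min(19,19)*5=95 best=285 → r--
[3,7] min(19,1)*4=4 best=285 → r--

r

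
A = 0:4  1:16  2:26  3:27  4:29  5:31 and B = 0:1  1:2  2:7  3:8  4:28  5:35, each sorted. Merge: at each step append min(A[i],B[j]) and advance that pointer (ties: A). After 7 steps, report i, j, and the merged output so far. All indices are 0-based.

[i=0,j=0] A[i]=4>B[j]=1 take 1 → j++
[i=0,j=1] A[i]=4>B[j]=2 take 2 → j++
[i=0,j=2] A[i]=4<=B[j]=7 take 4 → i++
[i=1,j=2] A[i]=16>B[j]=7 take 7 → j++
[i=1,j=3] A[i]=16>B[j]=8 take 8 → j++
[i=1,j=4] A[i]=16<=B[j]=28 take 16 → i++
[i=2,j=4] A[i]=26<=B[j]=28 take 26 → i++

i=3, j=4, merged so far=[1, 2, 4, 7, 8, 16, 26]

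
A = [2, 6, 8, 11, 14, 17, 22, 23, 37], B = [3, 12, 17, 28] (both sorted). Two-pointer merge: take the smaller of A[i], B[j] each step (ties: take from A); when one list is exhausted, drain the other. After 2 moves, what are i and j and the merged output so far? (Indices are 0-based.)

i=1, j=1, merged so far=[2, 3]

[i=0,j=0] A[i]=2<=B[j]=3 take 2 → i++
[i=1,j=0] A[i]=6>B[j]=3 take 3 → j++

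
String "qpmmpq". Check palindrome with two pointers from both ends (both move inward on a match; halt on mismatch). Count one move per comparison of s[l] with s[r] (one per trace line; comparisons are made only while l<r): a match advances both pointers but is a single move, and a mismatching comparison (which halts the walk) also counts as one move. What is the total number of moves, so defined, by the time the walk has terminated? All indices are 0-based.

3 moves

[0,5] 'q'=='q' → l++,r--
[1,4] 'p'=='p' → l++,r--
[2,3] 'm'=='m' → l++,r--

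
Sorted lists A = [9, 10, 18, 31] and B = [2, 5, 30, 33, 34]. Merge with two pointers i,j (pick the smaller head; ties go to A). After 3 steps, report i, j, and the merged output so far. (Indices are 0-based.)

i=1, j=2, merged so far=[2, 5, 9]

[i=0,j=0] A[i]=9>B[j]=2 take 2 → j++
[i=0,j=1] A[i]=9>B[j]=5 take 5 → j++
[i=0,j=2] A[i]=9<=B[j]=30 take 9 → i++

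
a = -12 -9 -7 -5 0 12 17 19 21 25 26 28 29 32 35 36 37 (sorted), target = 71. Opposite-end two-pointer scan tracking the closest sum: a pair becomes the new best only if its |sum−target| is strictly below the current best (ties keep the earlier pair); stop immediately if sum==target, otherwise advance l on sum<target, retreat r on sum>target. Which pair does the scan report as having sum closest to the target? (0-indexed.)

pair (35, 36) with sum 71 (|Δ|=0)

[0,16] -12+37=25 d=46 * → l++
[1,16] -9+37=28 d=43 * → l++
[2,16] -7+37=30 d=41 * → l++
[3,16] -5+37=32 d=39 * → l++
[4,16] 0+37=37 d=34 * → l++
[5,16] 12+37=49 d=22 * → l++
[6,16] 17+37=54 d=17 * → l++
[7,16] 19+37=56 d=15 * → l++
[8,16] 21+37=58 d=13 * → l++
[9,16] 25+37=62 d=9 * → l++
[10,16] 26+37=63 d=8 * → l++
[11,16] 28+37=65 d=6 * → l++
[12,16] 29+37=66 d=5 * → l++
[13,16] 32+37=69 d=2 * → l++
[14,16] 35+37=72 d=1 * → r--
[14,15] 35+36=71 d=0 * → stop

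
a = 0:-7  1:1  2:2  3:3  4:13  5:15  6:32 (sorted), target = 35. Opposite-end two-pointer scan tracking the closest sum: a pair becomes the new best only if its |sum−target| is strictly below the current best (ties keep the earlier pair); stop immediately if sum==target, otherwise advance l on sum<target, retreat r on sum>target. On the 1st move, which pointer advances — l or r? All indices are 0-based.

[0,6] -7+32=25 d=10 * → l++

l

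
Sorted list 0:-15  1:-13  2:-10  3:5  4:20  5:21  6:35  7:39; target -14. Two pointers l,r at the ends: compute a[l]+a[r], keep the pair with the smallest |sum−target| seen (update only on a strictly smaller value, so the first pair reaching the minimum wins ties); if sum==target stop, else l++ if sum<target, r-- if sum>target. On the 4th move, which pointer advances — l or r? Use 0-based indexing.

r

l=0 r=7: -15+39=24 d=38 *, r--
l=0 r=6: -15+35=20 d=34 *, r--
l=0 r=5: -15+21=6 d=20 *, r--
l=0 r=4: -15+20=5 d=19 *, r--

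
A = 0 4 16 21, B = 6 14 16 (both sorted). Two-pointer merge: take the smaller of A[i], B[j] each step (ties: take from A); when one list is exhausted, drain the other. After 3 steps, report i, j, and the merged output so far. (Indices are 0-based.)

i=2, j=1, merged so far=[0, 4, 6]

i=0 j=0: A[i]=0<=B[j]=6 take 0, i++
i=1 j=0: A[i]=4<=B[j]=6 take 4, i++
i=2 j=0: A[i]=16>B[j]=6 take 6, j++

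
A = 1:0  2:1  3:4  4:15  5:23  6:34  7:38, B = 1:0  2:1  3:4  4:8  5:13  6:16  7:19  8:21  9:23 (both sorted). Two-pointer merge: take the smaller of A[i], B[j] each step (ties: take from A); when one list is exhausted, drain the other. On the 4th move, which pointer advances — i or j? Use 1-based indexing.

i=1 j=1: A[i]=0<=B[j]=0 take 0, i++
i=2 j=1: A[i]=1>B[j]=0 take 0, j++
i=2 j=2: A[i]=1<=B[j]=1 take 1, i++
i=3 j=2: A[i]=4>B[j]=1 take 1, j++

j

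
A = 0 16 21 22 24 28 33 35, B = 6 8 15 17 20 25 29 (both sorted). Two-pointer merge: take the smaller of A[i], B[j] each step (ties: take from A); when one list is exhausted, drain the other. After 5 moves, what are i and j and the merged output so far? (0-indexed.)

i=2, j=3, merged so far=[0, 6, 8, 15, 16]

i=0 j=0: A[i]=0<=B[j]=6 take 0, i++
i=1 j=0: A[i]=16>B[j]=6 take 6, j++
i=1 j=1: A[i]=16>B[j]=8 take 8, j++
i=1 j=2: A[i]=16>B[j]=15 take 15, j++
i=1 j=3: A[i]=16<=B[j]=17 take 16, i++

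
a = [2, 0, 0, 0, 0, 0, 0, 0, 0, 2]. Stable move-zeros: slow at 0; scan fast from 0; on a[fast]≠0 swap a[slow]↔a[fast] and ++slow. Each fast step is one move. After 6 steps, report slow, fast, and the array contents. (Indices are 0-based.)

slow=1, fast=6, a=[2, 0, 0, 0, 0, 0, 0, 0, 0, 2]

slow=0 fast=0: a[fast]=2≠0 swap→a[0]=2, slow++,fast++
slow=1 fast=1: a[fast]=0, fast++
slow=1 fast=2: a[fast]=0, fast++
slow=1 fast=3: a[fast]=0, fast++
slow=1 fast=4: a[fast]=0, fast++
slow=1 fast=5: a[fast]=0, fast++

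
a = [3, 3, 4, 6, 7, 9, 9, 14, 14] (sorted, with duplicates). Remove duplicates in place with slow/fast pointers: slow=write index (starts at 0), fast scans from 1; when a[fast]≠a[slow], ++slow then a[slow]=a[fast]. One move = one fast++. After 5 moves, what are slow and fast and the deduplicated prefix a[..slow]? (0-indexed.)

slow=0 fast=1: a[fast]=3=a[slow] dup, fast++
slow=0 fast=2: a[fast]=4≠a[slow]=3 write a[1]=4, slow++,fast++
slow=1 fast=3: a[fast]=6≠a[slow]=4 write a[2]=6, slow++,fast++
slow=2 fast=4: a[fast]=7≠a[slow]=6 write a[3]=7, slow++,fast++
slow=3 fast=5: a[fast]=9≠a[slow]=7 write a[4]=9, slow++,fast++

slow=4, fast=6, prefix=[3, 4, 6, 7, 9]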